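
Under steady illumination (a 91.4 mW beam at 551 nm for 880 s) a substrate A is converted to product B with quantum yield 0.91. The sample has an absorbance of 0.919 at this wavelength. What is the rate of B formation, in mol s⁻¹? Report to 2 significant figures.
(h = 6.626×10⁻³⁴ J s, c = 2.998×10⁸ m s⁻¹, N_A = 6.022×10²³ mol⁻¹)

3.4×10⁻⁷ mol s⁻¹

Photon energy at 551 nm: hc/λ = (6.626×10⁻³⁴)(2.998×10⁸)/(551×10⁻⁹) = 3.605×10⁻¹⁹ J.
Energy delivered: (91.4 mW)(880 s) = 80.43 J.
Photons incident: 80.43 / 3.605×10⁻¹⁹ = 2.231×10²⁰, i.e. 2.231×10²⁰/6.022×10²³ = 3.705×10⁻⁴ mol.
Fraction absorbed: 1 − 10^(−0.919) = 0.8795.
Photons absorbed: 0.8795 × 3.705×10⁻⁴ = 3.259×10⁻⁴ mol.
Product formed: 0.91 × 3.259×10⁻⁴ = 2.966×10⁻⁴ mol.
Rate: 2.966×10⁻⁴ / 880 s = 3.4×10⁻⁷ mol s⁻¹.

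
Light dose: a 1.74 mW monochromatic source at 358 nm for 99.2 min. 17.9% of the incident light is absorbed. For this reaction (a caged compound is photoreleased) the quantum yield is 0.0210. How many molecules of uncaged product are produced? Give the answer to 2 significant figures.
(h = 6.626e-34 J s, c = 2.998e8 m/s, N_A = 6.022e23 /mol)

Photon energy at 358 nm: hc/λ = (6.626e-34)(2.998e8)/(358e-9) = 5.549e-19 J.
Energy delivered: (1.74 mW)(5952 s) = 10.36 J.
Photons incident: 10.36 / 5.549e-19 = 1.867e19, i.e. 1.867e19/6.022e23 = 3.100e-5 mol.
Photons absorbed: 0.179 × 3.100e-5 = 5.549e-6 mol.
Product: Φ × n_abs = 0.0210 × 5.549e-6 = 1.165e-7 mol.
As a count: 1.165e-7 × 6.022e23 = 7.0e16.

7.0e16 molecules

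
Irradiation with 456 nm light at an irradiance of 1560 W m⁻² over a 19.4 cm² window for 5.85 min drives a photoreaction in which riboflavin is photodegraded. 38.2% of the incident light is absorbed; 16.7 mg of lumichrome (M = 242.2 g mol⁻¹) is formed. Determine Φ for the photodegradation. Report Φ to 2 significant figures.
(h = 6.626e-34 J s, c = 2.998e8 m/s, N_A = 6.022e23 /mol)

Product: 16.7 mg / 242.2 g mol⁻¹ = 6.895e-5 mol.
Photon energy at 456 nm: hc/λ = (6.626e-34)(2.998e8)/(456e-9) = 4.356e-19 J.
Energy delivered: (1560 W m⁻²)(19.4e-4 m²)(351 s) = 1062 J.
Photons incident: 1062 / 4.356e-19 = 2.438e21, i.e. 2.438e21/6.022e23 = 0.004048 mol.
Photons absorbed: 0.382 × 0.004048 = 0.001546 mol.
Φ = 6.895e-5 mol / 0.001546 mol photons = 0.045.

Φ = 0.045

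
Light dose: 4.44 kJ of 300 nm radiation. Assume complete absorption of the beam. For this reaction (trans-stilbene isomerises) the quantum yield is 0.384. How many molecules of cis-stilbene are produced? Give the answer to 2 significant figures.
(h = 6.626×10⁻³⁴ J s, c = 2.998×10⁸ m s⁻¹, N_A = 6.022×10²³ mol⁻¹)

Photon energy at 300 nm: hc/λ = (6.626×10⁻³⁴)(2.998×10⁸)/(300×10⁻⁹) = 6.622×10⁻¹⁹ J.
Incident energy: 4.44 kJ = 4440 J.
Photons incident: 4440 / 6.622×10⁻¹⁹ = 6.705×10²¹, i.e. 6.705×10²¹/6.022×10²³ = 0.01113 mol.
Product: Φ × n_abs = 0.384 × 0.01113 = 0.004274 mol.
As a count: 0.004274 × 6.022×10²³ = 2.6×10²¹.

2.6×10²¹ molecules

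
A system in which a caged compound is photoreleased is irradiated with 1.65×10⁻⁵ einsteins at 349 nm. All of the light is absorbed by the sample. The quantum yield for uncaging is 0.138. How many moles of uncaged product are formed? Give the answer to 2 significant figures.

Product: Φ × n_abs = 0.138 × 1.65×10⁻⁵ = 2.277×10⁻⁶ mol.

2.3×10⁻⁶ mol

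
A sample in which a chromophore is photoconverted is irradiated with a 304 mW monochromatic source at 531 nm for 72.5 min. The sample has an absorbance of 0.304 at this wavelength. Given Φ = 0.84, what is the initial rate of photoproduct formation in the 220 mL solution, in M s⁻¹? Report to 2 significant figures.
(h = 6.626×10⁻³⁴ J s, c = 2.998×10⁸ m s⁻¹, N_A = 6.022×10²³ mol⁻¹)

2.6×10⁻⁶ M s⁻¹

Photon energy at 531 nm: hc/λ = (6.626×10⁻³⁴)(2.998×10⁸)/(531×10⁻⁹) = 3.741×10⁻¹⁹ J.
Energy delivered: (304 mW)(4350 s) = 1322 J.
Photons incident: 1322 / 3.741×10⁻¹⁹ = 3.534×10²¹, i.e. 3.534×10²¹/6.022×10²³ = 0.005868 mol.
Fraction absorbed: 1 − 10^(−0.304) = 0.5034.
Photons absorbed: 0.5034 × 0.005868 = 0.002954 mol.
Product formed: 0.84 × 0.002954 = 0.002481 mol.
Rate: 0.002481 mol / (4350 s × 0.22 L) = 2.6×10⁻⁶ M s⁻¹.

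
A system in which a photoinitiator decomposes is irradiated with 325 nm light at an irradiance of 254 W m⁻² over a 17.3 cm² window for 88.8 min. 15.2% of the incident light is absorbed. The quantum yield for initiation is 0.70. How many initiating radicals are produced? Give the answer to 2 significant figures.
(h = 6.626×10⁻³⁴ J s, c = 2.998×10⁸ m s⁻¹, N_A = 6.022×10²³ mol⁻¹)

4.1×10²⁰ initiating radicals

Photon energy at 325 nm: hc/λ = (6.626×10⁻³⁴)(2.998×10⁸)/(325×10⁻⁹) = 6.112×10⁻¹⁹ J.
Energy delivered: (254 W m⁻²)(17.3×10⁻⁴ m²)(5328 s) = 2341 J.
Photons incident: 2341 / 6.112×10⁻¹⁹ = 3.830×10²¹, i.e. 3.830×10²¹/6.022×10²³ = 0.006360 mol.
Photons absorbed: 0.152 × 0.006360 = 9.667×10⁻⁴ mol.
Product: Φ × n_abs = 0.70 × 9.667×10⁻⁴ = 6.767×10⁻⁴ mol.
As a count: 6.767×10⁻⁴ × 6.022×10²³ = 4.1×10²⁰.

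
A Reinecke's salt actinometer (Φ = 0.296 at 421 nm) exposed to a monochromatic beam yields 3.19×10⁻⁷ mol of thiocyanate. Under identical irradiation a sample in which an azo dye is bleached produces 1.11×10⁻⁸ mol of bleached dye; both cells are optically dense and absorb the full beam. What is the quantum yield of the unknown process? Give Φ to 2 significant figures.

Φ = 0.010

Photons absorbed by the actinometer: 3.19×10⁻⁷ / 0.296 = 1.078×10⁻⁶ mol.
Φ(unknown) = 1.11×10⁻⁸ / 1.078×10⁻⁶ = 0.010.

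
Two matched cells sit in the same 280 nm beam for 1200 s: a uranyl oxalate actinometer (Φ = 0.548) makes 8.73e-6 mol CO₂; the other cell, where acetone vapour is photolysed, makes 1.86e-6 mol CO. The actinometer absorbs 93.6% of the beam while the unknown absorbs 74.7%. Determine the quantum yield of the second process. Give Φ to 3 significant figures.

Φ = 0.146

Photons absorbed by the actinometer: 8.73e-6 / 0.548 = 1.593e-5 mol.
Incident flux: 1.593e-5 / 0.936 = 1.702e-5 einstein.
Absorbed by unknown: 0.747 × 1.702e-5 = 1.271e-5 mol.
Φ(unknown) = 1.86e-6 / 1.271e-5 = 0.146.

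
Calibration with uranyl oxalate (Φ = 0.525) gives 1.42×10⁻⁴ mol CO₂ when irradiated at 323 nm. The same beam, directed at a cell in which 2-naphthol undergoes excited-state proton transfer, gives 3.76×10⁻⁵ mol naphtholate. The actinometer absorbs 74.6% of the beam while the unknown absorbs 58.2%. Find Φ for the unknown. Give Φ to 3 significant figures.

Photons absorbed by the actinometer: 1.42×10⁻⁴ / 0.525 = 2.705×10⁻⁴ mol.
Incident flux: 2.705×10⁻⁴ / 0.746 = 3.626×10⁻⁴ einstein.
Absorbed by unknown: 0.582 × 3.626×10⁻⁴ = 2.110×10⁻⁴ mol.
Φ(unknown) = 3.76×10⁻⁵ / 2.110×10⁻⁴ = 0.178.

Φ = 0.178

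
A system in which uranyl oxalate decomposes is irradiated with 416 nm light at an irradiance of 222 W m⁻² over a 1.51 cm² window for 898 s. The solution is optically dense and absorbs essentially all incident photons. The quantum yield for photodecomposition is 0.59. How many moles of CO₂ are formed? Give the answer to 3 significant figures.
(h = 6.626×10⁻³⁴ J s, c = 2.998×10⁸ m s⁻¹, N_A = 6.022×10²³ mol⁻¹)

6.18×10⁻⁵ mol

Photon energy at 416 nm: hc/λ = (6.626×10⁻³⁴)(2.998×10⁸)/(416×10⁻⁹) = 4.775×10⁻¹⁹ J.
Energy delivered: (222 W m⁻²)(1.51×10⁻⁴ m²)(898 s) = 30.10 J.
Photons incident: 30.10 / 4.775×10⁻¹⁹ = 6.304×10¹⁹, i.e. 6.304×10¹⁹/6.022×10²³ = 1.047×10⁻⁴ mol.
Product: Φ × n_abs = 0.59 × 1.047×10⁻⁴ = 6.177×10⁻⁵ mol.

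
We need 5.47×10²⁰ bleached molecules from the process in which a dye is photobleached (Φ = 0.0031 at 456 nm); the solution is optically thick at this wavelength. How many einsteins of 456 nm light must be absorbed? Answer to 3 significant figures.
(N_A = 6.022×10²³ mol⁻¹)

0.293 einstein

Product: 5.47×10²⁰ / 6.022×10²³ = 9.083×10⁻⁴ mol.
Photons that must be absorbed: 9.083×10⁻⁴ / 0.0031 = 0.2930 mol.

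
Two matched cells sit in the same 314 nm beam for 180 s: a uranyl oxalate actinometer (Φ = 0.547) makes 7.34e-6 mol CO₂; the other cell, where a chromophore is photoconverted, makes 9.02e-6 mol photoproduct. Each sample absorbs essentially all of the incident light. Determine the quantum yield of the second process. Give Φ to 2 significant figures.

Φ = 0.67

Photons absorbed by the actinometer: 7.34e-6 / 0.547 = 1.342e-5 mol.
Φ(unknown) = 9.02e-6 / 1.342e-5 = 0.67.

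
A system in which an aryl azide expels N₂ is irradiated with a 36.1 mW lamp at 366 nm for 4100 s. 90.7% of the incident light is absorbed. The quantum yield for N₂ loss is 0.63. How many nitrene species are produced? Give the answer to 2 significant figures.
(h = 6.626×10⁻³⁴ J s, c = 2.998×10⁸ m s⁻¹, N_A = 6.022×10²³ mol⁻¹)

1.6×10²⁰ species

Photon energy at 366 nm: hc/λ = (6.626×10⁻³⁴)(2.998×10⁸)/(366×10⁻⁹) = 5.428×10⁻¹⁹ J.
Energy delivered: (36.1 mW)(4100 s) = 148.0 J.
Photons incident: 148.0 / 5.428×10⁻¹⁹ = 2.727×10²⁰, i.e. 2.727×10²⁰/6.022×10²³ = 4.528×10⁻⁴ mol.
Photons absorbed: 0.907 × 4.528×10⁻⁴ = 4.107×10⁻⁴ mol.
Product: Φ × n_abs = 0.63 × 4.107×10⁻⁴ = 2.587×10⁻⁴ mol.
As a count: 2.587×10⁻⁴ × 6.022×10²³ = 1.6×10²⁰.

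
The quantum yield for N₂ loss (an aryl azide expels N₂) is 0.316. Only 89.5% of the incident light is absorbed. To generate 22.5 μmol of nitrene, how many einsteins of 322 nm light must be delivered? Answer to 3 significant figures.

Product: 22.5 μmol = 2.25×10⁻⁵ mol.
Photons that must be absorbed: 2.25×10⁻⁵ / 0.316 = 7.120×10⁻⁵ mol.
Incident photons needed: 7.120×10⁻⁵ / 0.895 = 7.955×10⁻⁵ mol.

7.96×10⁻⁵ einstein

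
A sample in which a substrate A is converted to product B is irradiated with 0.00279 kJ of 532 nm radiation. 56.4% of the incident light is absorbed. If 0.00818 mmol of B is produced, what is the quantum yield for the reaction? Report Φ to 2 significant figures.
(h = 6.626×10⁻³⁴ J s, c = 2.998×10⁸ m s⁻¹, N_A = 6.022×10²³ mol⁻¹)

Φ = 1.2

Product: 0.00818 mmol = 8.18×10⁻⁶ mol.
Photon energy at 532 nm: hc/λ = (6.626×10⁻³⁴)(2.998×10⁸)/(532×10⁻⁹) = 3.734×10⁻¹⁹ J.
Incident energy: 0.00279 kJ = 2.79 J.
Photons incident: 2.79 / 3.734×10⁻¹⁹ = 7.472×10¹⁸, i.e. 7.472×10¹⁸/6.022×10²³ = 1.241×10⁻⁵ mol.
Photons absorbed: 0.564 × 1.241×10⁻⁵ = 6.999×10⁻⁶ mol.
Φ = 8.18×10⁻⁶ mol / 6.999×10⁻⁶ mol photons = 1.2.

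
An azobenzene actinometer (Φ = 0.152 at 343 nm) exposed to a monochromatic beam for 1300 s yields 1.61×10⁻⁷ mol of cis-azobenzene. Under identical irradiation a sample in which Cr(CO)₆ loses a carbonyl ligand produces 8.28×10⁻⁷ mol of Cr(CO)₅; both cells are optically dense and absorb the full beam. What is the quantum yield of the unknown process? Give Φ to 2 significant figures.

Photons absorbed by the actinometer: 1.61×10⁻⁷ / 0.152 = 1.059×10⁻⁶ mol.
Φ(unknown) = 8.28×10⁻⁷ / 1.059×10⁻⁶ = 0.78.

Φ = 0.78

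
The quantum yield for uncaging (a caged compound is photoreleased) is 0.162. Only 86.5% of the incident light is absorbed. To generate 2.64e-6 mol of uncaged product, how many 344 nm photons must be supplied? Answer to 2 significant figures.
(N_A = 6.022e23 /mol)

Photons that must be absorbed: 2.64e-6 / 0.162 = 1.630e-5 mol.
Incident photons needed: 1.630e-5 / 0.865 = 1.884e-5 mol.
Photon count: 1.884e-5 × 6.022e23 = 1.1e19.

1.1e19 photons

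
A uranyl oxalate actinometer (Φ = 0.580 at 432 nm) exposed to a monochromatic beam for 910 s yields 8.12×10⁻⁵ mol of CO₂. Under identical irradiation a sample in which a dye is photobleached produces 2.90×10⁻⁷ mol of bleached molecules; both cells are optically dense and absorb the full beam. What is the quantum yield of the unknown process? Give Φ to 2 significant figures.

Φ = 0.0021

Photons absorbed by the actinometer: 8.12×10⁻⁵ / 0.580 = 1.400×10⁻⁴ mol.
Φ(unknown) = 2.90×10⁻⁷ / 1.400×10⁻⁴ = 0.0021.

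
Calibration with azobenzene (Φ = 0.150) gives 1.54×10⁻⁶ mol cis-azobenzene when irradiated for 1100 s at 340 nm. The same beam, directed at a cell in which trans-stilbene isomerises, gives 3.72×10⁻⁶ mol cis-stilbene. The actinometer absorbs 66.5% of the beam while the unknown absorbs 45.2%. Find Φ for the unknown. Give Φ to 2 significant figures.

Photons absorbed by the actinometer: 1.54×10⁻⁶ / 0.150 = 1.027×10⁻⁵ mol.
Incident flux: 1.027×10⁻⁵ / 0.665 = 1.544×10⁻⁵ einstein.
Absorbed by unknown: 0.452 × 1.544×10⁻⁵ = 6.979×10⁻⁶ mol.
Φ(unknown) = 3.72×10⁻⁶ / 6.979×10⁻⁶ = 0.53.

Φ = 0.53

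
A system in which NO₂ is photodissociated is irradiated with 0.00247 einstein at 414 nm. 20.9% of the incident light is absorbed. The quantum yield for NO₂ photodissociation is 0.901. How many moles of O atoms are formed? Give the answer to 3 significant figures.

Photons absorbed: 0.209 × 0.00247 = 5.162×10⁻⁴ mol.
Product: Φ × n_abs = 0.901 × 5.162×10⁻⁴ = 4.651×10⁻⁴ mol.

4.65×10⁻⁴ mol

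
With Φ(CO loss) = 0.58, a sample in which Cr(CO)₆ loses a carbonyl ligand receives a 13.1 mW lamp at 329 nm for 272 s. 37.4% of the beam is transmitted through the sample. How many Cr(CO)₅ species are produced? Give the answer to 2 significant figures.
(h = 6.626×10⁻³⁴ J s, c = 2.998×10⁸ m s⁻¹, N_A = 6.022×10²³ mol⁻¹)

Photon energy at 329 nm: hc/λ = (6.626×10⁻³⁴)(2.998×10⁸)/(329×10⁻⁹) = 6.038×10⁻¹⁹ J.
Energy delivered: (13.1 mW)(272 s) = 3.563 J.
Photons incident: 3.563 / 6.038×10⁻¹⁹ = 5.901×10¹⁸, i.e. 5.901×10¹⁸/6.022×10²³ = 9.799×10⁻⁶ mol.
Fraction absorbed: 1 − 37.4/100 = 0.6260.
Photons absorbed: 0.6260 × 9.799×10⁻⁶ = 6.134×10⁻⁶ mol.
Product: Φ × n_abs = 0.58 × 6.134×10⁻⁶ = 3.558×10⁻⁶ mol.
As a count: 3.558×10⁻⁶ × 6.022×10²³ = 2.1×10¹⁸.

2.1×10¹⁸ species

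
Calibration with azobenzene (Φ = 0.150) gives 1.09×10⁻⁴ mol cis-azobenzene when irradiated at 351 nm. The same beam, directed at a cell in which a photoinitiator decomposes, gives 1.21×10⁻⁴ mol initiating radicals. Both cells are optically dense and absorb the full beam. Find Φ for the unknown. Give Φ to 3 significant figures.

Φ = 0.167

Photons absorbed by the actinometer: 1.09×10⁻⁴ / 0.150 = 7.267×10⁻⁴ mol.
Φ(unknown) = 1.21×10⁻⁴ / 7.267×10⁻⁴ = 0.167.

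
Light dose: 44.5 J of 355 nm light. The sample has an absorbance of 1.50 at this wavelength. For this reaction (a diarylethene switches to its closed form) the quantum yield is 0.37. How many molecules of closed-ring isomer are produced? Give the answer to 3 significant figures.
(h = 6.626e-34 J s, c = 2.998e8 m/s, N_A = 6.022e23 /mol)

Photon energy at 355 nm: hc/λ = (6.626e-34)(2.998e8)/(355e-9) = 5.596e-19 J.
Photons incident: 44.5 / 5.596e-19 = 7.952e19, i.e. 7.952e19/6.022e23 = 1.320e-4 mol.
Fraction absorbed: 1 − 10^(−1.50) = 0.9684.
Photons absorbed: 0.9684 × 1.320e-4 = 1.278e-4 mol.
Product: Φ × n_abs = 0.37 × 1.278e-4 = 4.729e-5 mol.
As a count: 4.729e-5 × 6.022e23 = 2.85e19.

2.85e19 molecules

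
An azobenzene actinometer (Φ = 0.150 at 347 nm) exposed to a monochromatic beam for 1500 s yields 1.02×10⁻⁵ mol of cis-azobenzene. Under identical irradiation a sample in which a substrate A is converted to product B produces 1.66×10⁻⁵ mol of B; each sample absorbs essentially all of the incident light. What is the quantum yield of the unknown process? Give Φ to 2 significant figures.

Photons absorbed by the actinometer: 1.02×10⁻⁵ / 0.150 = 6.800×10⁻⁵ mol.
Φ(unknown) = 1.66×10⁻⁵ / 6.800×10⁻⁵ = 0.24.

Φ = 0.24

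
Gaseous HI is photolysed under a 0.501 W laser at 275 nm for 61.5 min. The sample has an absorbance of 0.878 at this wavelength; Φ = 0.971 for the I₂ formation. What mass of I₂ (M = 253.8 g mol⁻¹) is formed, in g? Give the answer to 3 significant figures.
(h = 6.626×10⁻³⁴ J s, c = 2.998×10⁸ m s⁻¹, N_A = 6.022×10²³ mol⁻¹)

Photon energy at 275 nm: hc/λ = (6.626×10⁻³⁴)(2.998×10⁸)/(275×10⁻⁹) = 7.224×10⁻¹⁹ J.
Energy delivered: (0.501 W)(3690 s) = 1849 J.
Photons incident: 1849 / 7.224×10⁻¹⁹ = 2.560×10²¹, i.e. 2.560×10²¹/6.022×10²³ = 0.004251 mol.
Fraction absorbed: 1 − 10^(−0.878) = 0.8676.
Photons absorbed: 0.8676 × 0.004251 = 0.003688 mol.
Product: Φ × n_abs = 0.971 × 0.003688 = 0.003581 mol.
Mass: 0.003581 × 253.8 = 0.9089 g = 0.909 g.

0.909 g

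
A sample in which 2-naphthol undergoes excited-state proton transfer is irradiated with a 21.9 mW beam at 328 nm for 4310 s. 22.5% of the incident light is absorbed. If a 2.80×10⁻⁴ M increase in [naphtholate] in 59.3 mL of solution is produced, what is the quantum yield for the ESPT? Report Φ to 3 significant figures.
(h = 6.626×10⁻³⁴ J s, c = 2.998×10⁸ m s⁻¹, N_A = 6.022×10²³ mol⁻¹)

Φ = 0.285

Product: (2.80×10⁻⁴ M)(0.0593 L) = 1.660×10⁻⁵ mol.
Photon energy at 328 nm: hc/λ = (6.626×10⁻³⁴)(2.998×10⁸)/(328×10⁻⁹) = 6.056×10⁻¹⁹ J.
Energy delivered: (21.9 mW)(4310 s) = 94.39 J.
Photons incident: 94.39 / 6.056×10⁻¹⁹ = 1.559×10²⁰, i.e. 1.559×10²⁰/6.022×10²³ = 2.589×10⁻⁴ mol.
Photons absorbed: 0.225 × 2.589×10⁻⁴ = 5.825×10⁻⁵ mol.
Φ = 1.660×10⁻⁵ mol / 5.825×10⁻⁵ mol photons = 0.285.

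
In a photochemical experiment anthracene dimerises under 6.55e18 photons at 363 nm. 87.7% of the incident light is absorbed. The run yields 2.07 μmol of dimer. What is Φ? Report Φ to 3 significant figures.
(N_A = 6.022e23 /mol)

Φ = 0.217

Product: 2.07 μmol = 2.07e-6 mol.
Moles of photons: 6.55e18 / 6.022e23 = 1.088e-5 mol.
Photons absorbed: 0.877 × 1.088e-5 = 9.542e-6 mol.
Φ = 2.07e-6 mol / 9.542e-6 mol photons = 0.217.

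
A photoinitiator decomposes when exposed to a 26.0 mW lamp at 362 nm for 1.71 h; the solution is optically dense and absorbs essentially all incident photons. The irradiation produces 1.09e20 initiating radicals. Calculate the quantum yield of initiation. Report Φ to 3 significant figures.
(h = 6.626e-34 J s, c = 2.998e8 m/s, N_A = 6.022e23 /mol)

Product: 1.09e20 / 6.022e23 = 1.810e-4 mol.
Photon energy at 362 nm: hc/λ = (6.626e-34)(2.998e8)/(362e-9) = 5.487e-19 J.
Energy delivered: (26.0 mW)(6156 s) = 160.1 J.
Photons incident: 160.1 / 5.487e-19 = 2.918e20, i.e. 2.918e20/6.022e23 = 4.846e-4 mol.
Φ = 1.810e-4 mol / 4.846e-4 mol photons = 0.374.

Φ = 0.374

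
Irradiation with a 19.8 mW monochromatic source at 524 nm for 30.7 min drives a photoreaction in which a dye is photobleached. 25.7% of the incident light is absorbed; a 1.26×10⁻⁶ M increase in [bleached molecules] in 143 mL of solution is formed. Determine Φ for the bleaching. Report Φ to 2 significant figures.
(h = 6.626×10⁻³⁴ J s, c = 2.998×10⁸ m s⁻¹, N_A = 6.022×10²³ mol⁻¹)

Product: (1.26×10⁻⁶ M)(0.143 L) = 1.802×10⁻⁷ mol.
Photon energy at 524 nm: hc/λ = (6.626×10⁻³⁴)(2.998×10⁸)/(524×10⁻⁹) = 3.791×10⁻¹⁹ J.
Energy delivered: (19.8 mW)(1842 s) = 36.47 J.
Photons incident: 36.47 / 3.791×10⁻¹⁹ = 9.620×10¹⁹, i.e. 9.620×10¹⁹/6.022×10²³ = 1.597×10⁻⁴ mol.
Photons absorbed: 0.257 × 1.597×10⁻⁴ = 4.104×10⁻⁵ mol.
Φ = 1.802×10⁻⁷ mol / 4.104×10⁻⁵ mol photons = 0.0044.

Φ = 0.0044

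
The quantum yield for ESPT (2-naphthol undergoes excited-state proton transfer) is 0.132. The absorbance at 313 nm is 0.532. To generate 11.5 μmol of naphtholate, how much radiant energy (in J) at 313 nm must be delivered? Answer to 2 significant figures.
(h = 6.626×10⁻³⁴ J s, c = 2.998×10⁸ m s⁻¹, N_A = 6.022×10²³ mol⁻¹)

Product: 11.5 μmol = 1.15×10⁻⁵ mol.
Photons that must be absorbed: 1.15×10⁻⁵ / 0.132 = 8.712×10⁻⁵ mol.
Fraction absorbed: 1 − 10^(−0.532) = 0.7062.
Incident photons needed: 8.712×10⁻⁵ / 0.7062 = 1.234×10⁻⁴ mol.
Photon energy: hc/λ = 6.347×10⁻¹⁹ J; per mole, 3.822×10⁵ J mol⁻¹.
Energy required: 1.234×10⁻⁴ × 3.822×10⁵ = 47 J.

47 J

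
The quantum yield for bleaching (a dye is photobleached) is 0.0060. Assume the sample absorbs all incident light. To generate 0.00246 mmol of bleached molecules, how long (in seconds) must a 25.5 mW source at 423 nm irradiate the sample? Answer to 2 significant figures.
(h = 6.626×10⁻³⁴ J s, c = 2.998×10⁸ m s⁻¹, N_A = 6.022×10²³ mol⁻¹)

t ≈ 4500 s

Product: 0.00246 mmol = 2.46×10⁻⁶ mol.
Photons that must be absorbed: 2.46×10⁻⁶ / 0.0060 = 4.100×10⁻⁴ mol.
Photon energy: hc/λ = 4.696×10⁻¹⁹ J; per mole, 2.828×10⁵ J mol⁻¹.
Energy required: 4.100×10⁻⁴ × 2.828×10⁵ = 115.9 J.
Time: 115.9 J / 0.0255 W = 4500 s.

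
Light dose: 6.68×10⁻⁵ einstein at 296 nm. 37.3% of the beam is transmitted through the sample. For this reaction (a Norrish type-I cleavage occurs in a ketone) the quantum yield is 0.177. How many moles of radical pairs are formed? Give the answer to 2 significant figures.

7.4×10⁻⁶ mol

Fraction absorbed: 1 − 37.3/100 = 0.6270.
Photons absorbed: 0.6270 × 6.68×10⁻⁵ = 4.188×10⁻⁵ mol.
Product: Φ × n_abs = 0.177 × 4.188×10⁻⁵ = 7.413×10⁻⁶ mol.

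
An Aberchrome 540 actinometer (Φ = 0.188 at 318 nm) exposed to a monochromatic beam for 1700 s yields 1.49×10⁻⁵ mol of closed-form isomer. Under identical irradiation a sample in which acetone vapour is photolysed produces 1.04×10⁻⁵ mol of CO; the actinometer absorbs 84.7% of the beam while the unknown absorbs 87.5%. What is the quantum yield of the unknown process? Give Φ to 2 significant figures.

Φ = 0.13

Photons absorbed by the actinometer: 1.49×10⁻⁵ / 0.188 = 7.926×10⁻⁵ mol.
Incident flux: 7.926×10⁻⁵ / 0.847 = 9.358×10⁻⁵ einstein.
Absorbed by unknown: 0.875 × 9.358×10⁻⁵ = 8.188×10⁻⁵ mol.
Φ(unknown) = 1.04×10⁻⁵ / 8.188×10⁻⁵ = 0.13.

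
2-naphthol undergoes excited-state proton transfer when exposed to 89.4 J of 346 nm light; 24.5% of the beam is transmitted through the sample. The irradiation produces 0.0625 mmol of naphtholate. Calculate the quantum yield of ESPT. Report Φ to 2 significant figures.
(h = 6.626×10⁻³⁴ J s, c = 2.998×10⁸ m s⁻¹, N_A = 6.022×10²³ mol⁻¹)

Product: 0.0625 mmol = 6.25×10⁻⁵ mol.
Photon energy at 346 nm: hc/λ = (6.626×10⁻³⁴)(2.998×10⁸)/(346×10⁻⁹) = 5.741×10⁻¹⁹ J.
Photons incident: 89.4 / 5.741×10⁻¹⁹ = 1.557×10²⁰, i.e. 1.557×10²⁰/6.022×10²³ = 2.586×10⁻⁴ mol.
Fraction absorbed: 1 − 24.5/100 = 0.7550.
Photons absorbed: 0.7550 × 2.586×10⁻⁴ = 1.952×10⁻⁴ mol.
Φ = 6.25×10⁻⁵ mol / 1.952×10⁻⁴ mol photons = 0.32.

Φ = 0.32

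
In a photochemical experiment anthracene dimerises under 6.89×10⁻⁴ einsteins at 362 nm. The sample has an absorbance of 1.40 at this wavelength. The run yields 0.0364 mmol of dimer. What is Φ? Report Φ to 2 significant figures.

Product: 0.0364 mmol = 3.64×10⁻⁵ mol.
Fraction absorbed: 1 − 10^(−1.40) = 0.9602.
Photons absorbed: 0.9602 × 6.89×10⁻⁴ = 6.616×10⁻⁴ mol.
Φ = 3.64×10⁻⁵ mol / 6.616×10⁻⁴ mol photons = 0.055.

Φ = 0.055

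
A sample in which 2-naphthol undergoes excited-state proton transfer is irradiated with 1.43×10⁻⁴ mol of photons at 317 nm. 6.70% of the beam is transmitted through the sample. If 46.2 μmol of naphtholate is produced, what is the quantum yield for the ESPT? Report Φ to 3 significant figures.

Product: 46.2 μmol = 4.62×10⁻⁵ mol.
Fraction absorbed: 1 − 6.70/100 = 0.9330.
Photons absorbed: 0.9330 × 1.43×10⁻⁴ = 1.334×10⁻⁴ mol.
Φ = 4.62×10⁻⁵ mol / 1.334×10⁻⁴ mol photons = 0.346.

Φ = 0.346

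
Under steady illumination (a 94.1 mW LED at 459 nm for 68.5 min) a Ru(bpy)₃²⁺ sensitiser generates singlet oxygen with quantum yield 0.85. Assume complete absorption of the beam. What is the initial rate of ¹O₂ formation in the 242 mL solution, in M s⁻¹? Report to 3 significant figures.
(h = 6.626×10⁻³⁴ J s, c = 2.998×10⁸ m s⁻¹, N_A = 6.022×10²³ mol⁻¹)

1.27×10⁻⁶ M s⁻¹

Photon energy at 459 nm: hc/λ = (6.626×10⁻³⁴)(2.998×10⁸)/(459×10⁻⁹) = 4.328×10⁻¹⁹ J.
Energy delivered: (94.1 mW)(4110 s) = 386.8 J.
Photons incident: 386.8 / 4.328×10⁻¹⁹ = 8.937×10²⁰, i.e. 8.937×10²⁰/6.022×10²³ = 0.001484 mol.
Product formed: 0.85 × 0.001484 = 0.001261 mol.
Rate: 0.001261 mol / (4110 s × 0.242 L) = 1.27×10⁻⁶ M s⁻¹.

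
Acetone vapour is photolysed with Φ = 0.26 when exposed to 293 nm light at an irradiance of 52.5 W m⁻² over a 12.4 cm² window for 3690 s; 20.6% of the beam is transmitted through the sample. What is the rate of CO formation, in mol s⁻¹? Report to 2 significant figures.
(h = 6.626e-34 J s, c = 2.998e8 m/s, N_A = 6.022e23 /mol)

Photon energy at 293 nm: hc/λ = (6.626e-34)(2.998e8)/(293e-9) = 6.780e-19 J.
Energy delivered: (52.5 W m⁻²)(12.4e-4 m²)(3690 s) = 240.2 J.
Photons incident: 240.2 / 6.780e-19 = 3.543e20, i.e. 3.543e20/6.022e23 = 5.883e-4 mol.
Fraction absorbed: 1 − 20.6/100 = 0.7940.
Photons absorbed: 0.7940 × 5.883e-4 = 4.671e-4 mol.
Product formed: 0.26 × 4.671e-4 = 1.214e-4 mol.
Rate: 1.214e-4 / 3690 s = 3.3e-8 mol s⁻¹.

3.3e-8 mol s⁻¹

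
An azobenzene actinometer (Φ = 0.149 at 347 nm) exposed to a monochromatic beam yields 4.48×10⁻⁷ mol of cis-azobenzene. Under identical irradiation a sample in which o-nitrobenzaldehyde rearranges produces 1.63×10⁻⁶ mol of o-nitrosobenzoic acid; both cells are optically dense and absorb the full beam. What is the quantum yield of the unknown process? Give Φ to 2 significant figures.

Φ = 0.54

Photons absorbed by the actinometer: 4.48×10⁻⁷ / 0.149 = 3.007×10⁻⁶ mol.
Φ(unknown) = 1.63×10⁻⁶ / 3.007×10⁻⁶ = 0.54.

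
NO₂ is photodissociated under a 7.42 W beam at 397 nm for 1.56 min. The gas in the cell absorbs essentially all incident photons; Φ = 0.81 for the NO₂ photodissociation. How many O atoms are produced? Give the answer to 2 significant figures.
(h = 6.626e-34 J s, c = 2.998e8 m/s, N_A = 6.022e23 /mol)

1.1e21 atoms

Photon energy at 397 nm: hc/λ = (6.626e-34)(2.998e8)/(397e-9) = 5.004e-19 J.
Energy delivered: (7.42 W)(93.6 s) = 694.5 J.
Photons incident: 694.5 / 5.004e-19 = 1.388e21, i.e. 1.388e21/6.022e23 = 0.002305 mol.
Product: Φ × n_abs = 0.81 × 0.002305 = 0.001867 mol.
As a count: 0.001867 × 6.022e23 = 1.1e21.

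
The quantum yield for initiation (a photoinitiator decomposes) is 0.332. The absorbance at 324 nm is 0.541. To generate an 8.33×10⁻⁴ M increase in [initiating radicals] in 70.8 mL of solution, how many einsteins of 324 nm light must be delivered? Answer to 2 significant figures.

2.5×10⁻⁴ einstein

Product: (8.33×10⁻⁴ M)(0.0708 L) = 5.898×10⁻⁵ mol.
Photons that must be absorbed: 5.898×10⁻⁵ / 0.332 = 1.777×10⁻⁴ mol.
Fraction absorbed: 1 − 10^(−0.541) = 0.7123.
Incident photons needed: 1.777×10⁻⁴ / 0.7123 = 2.495×10⁻⁴ mol.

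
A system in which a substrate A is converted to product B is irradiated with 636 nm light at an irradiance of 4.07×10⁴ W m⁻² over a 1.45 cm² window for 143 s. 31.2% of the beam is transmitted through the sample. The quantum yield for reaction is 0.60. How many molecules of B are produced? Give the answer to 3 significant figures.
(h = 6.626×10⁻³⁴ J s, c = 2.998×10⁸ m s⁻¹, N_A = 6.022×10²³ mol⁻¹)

1.12×10²¹ molecules

Photon energy at 636 nm: hc/λ = (6.626×10⁻³⁴)(2.998×10⁸)/(636×10⁻⁹) = 3.123×10⁻¹⁹ J.
Energy delivered: (4.07×10⁴ W m⁻²)(1.45×10⁻⁴ m²)(143 s) = 843.9 J.
Photons incident: 843.9 / 3.123×10⁻¹⁹ = 2.702×10²¹, i.e. 2.702×10²¹/6.022×10²³ = 0.004487 mol.
Fraction absorbed: 1 − 31.2/100 = 0.6880.
Photons absorbed: 0.6880 × 0.004487 = 0.003087 mol.
Product: Φ × n_abs = 0.60 × 0.003087 = 0.001852 mol.
As a count: 0.001852 × 6.022×10²³ = 1.12×10²¹.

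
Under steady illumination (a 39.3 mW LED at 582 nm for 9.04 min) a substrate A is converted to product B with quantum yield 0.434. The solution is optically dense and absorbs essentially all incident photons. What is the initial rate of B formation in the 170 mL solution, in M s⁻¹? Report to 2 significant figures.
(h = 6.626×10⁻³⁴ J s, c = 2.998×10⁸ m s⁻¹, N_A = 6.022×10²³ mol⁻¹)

4.9×10⁻⁷ M s⁻¹

Photon energy at 582 nm: hc/λ = (6.626×10⁻³⁴)(2.998×10⁸)/(582×10⁻⁹) = 3.413×10⁻¹⁹ J.
Energy delivered: (39.3 mW)(542.4 s) = 21.32 J.
Photons incident: 21.32 / 3.413×10⁻¹⁹ = 6.247×10¹⁹, i.e. 6.247×10¹⁹/6.022×10²³ = 1.037×10⁻⁴ mol.
Product formed: 0.434 × 1.037×10⁻⁴ = 4.501×10⁻⁵ mol.
Rate: 4.501×10⁻⁵ mol / (542.4 s × 0.17 L) = 4.9×10⁻⁷ M s⁻¹.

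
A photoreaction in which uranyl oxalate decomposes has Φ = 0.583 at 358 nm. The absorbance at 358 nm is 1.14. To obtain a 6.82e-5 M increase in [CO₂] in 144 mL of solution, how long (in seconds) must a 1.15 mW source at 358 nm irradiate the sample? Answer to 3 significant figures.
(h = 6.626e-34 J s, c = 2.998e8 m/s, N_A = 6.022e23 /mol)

t ≈ 5280 s

Product: (6.82e-5 M)(0.144 L) = 9.821e-6 mol.
Photons that must be absorbed: 9.821e-6 / 0.583 = 1.685e-5 mol.
Fraction absorbed: 1 − 10^(−1.14) = 0.9276.
Incident photons needed: 1.685e-5 / 0.9276 = 1.817e-5 mol.
Photon energy: hc/λ = 5.549e-19 J; per mole, 3.342e5 J mol⁻¹.
Energy required: 1.817e-5 × 3.342e5 = 6.072 J.
Time: 6.072 J / 0.00115 W = 5280 s.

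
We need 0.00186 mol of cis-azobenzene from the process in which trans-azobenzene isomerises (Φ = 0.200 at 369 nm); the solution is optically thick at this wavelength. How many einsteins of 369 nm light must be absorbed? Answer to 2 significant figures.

Photons that must be absorbed: 0.00186 / 0.200 = 0.009300 mol.

0.0093 einstein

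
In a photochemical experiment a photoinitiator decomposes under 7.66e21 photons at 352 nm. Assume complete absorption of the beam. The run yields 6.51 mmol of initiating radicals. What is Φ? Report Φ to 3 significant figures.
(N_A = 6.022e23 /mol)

Φ = 0.512

Product: 6.51 mmol = 0.00651 mol.
Moles of photons: 7.66e21 / 6.022e23 = 0.01272 mol.
Φ = 0.00651 mol / 0.01272 mol photons = 0.512.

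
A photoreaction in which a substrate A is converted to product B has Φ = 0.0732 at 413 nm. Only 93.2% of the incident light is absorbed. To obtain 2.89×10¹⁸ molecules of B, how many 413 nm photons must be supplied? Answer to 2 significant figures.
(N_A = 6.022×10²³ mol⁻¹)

4.2×10¹⁹ photons

Product: 2.89×10¹⁸ / 6.022×10²³ = 4.799×10⁻⁶ mol.
Photons that must be absorbed: 4.799×10⁻⁶ / 0.0732 = 6.556×10⁻⁵ mol.
Incident photons needed: 6.556×10⁻⁵ / 0.932 = 7.034×10⁻⁵ mol.
Photon count: 7.034×10⁻⁵ × 6.022×10²³ = 4.2×10¹⁹.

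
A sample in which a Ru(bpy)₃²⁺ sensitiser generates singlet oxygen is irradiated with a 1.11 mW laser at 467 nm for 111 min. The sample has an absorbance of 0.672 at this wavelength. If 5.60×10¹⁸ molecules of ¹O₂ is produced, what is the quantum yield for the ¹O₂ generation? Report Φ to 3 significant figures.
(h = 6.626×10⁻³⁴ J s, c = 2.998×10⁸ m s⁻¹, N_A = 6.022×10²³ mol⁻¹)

Φ = 0.409

Product: 5.60×10¹⁸ / 6.022×10²³ = 9.299×10⁻⁶ mol.
Photon energy at 467 nm: hc/λ = (6.626×10⁻³⁴)(2.998×10⁸)/(467×10⁻⁹) = 4.254×10⁻¹⁹ J.
Energy delivered: (1.11 mW)(6660 s) = 7.393 J.
Photons incident: 7.393 / 4.254×10⁻¹⁹ = 1.738×10¹⁹, i.e. 1.738×10¹⁹/6.022×10²³ = 2.886×10⁻⁵ mol.
Fraction absorbed: 1 − 10^(−0.672) = 0.7872.
Photons absorbed: 0.7872 × 2.886×10⁻⁵ = 2.272×10⁻⁵ mol.
Φ = 9.299×10⁻⁶ mol / 2.272×10⁻⁵ mol photons = 0.409.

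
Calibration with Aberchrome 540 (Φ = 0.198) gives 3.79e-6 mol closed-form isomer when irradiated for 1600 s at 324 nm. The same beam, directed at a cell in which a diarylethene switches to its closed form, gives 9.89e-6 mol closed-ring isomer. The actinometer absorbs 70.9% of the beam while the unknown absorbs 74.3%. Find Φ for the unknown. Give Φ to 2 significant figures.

Photons absorbed by the actinometer: 3.79e-6 / 0.198 = 1.914e-5 mol.
Incident flux: 1.914e-5 / 0.709 = 2.700e-5 einstein.
Absorbed by unknown: 0.743 × 2.700e-5 = 2.006e-5 mol.
Φ(unknown) = 9.89e-6 / 2.006e-5 = 0.49.

Φ = 0.49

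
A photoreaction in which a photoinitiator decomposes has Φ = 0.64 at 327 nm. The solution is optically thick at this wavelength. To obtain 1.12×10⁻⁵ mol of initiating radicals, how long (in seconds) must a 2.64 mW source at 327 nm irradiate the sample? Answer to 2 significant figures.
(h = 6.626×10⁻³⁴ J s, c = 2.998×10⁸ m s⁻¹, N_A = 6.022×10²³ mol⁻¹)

t ≈ 2400 s

Photons that must be absorbed: 1.12×10⁻⁵ / 0.64 = 1.750×10⁻⁵ mol.
Photon energy: hc/λ = 6.075×10⁻¹⁹ J; per mole, 3.658×10⁵ J mol⁻¹.
Energy required: 1.750×10⁻⁵ × 3.658×10⁵ = 6.401 J.
Time: 6.401 J / 0.00264 W = 2400 s.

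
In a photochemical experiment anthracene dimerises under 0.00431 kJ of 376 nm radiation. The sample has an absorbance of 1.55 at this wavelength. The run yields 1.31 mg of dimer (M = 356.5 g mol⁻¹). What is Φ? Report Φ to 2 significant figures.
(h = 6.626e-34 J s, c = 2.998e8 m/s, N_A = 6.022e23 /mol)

Product: 1.31 mg / 356.5 g mol⁻¹ = 3.675e-6 mol.
Photon energy at 376 nm: hc/λ = (6.626e-34)(2.998e8)/(376e-9) = 5.283e-19 J.
Incident energy: 0.00431 kJ = 4.31 J.
Photons incident: 4.31 / 5.283e-19 = 8.158e18, i.e. 8.158e18/6.022e23 = 1.355e-5 mol.
Fraction absorbed: 1 − 10^(−1.55) = 0.9718.
Photons absorbed: 0.9718 × 1.355e-5 = 1.317e-5 mol.
Φ = 3.675e-6 mol / 1.317e-5 mol photons = 0.28.

Φ = 0.28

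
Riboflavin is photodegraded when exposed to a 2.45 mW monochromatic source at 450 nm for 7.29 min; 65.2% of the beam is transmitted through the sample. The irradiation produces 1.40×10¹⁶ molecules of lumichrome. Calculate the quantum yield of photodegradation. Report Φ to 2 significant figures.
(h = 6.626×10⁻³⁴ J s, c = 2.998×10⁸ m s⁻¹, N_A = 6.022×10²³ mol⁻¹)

Φ = 0.017

Product: 1.40×10¹⁶ / 6.022×10²³ = 2.325×10⁻⁸ mol.
Photon energy at 450 nm: hc/λ = (6.626×10⁻³⁴)(2.998×10⁸)/(450×10⁻⁹) = 4.414×10⁻¹⁹ J.
Energy delivered: (2.45 mW)(437.4 s) = 1.072 J.
Photons incident: 1.072 / 4.414×10⁻¹⁹ = 2.429×10¹⁸, i.e. 2.429×10¹⁸/6.022×10²³ = 4.034×10⁻⁶ mol.
Fraction absorbed: 1 − 65.2/100 = 0.3480.
Photons absorbed: 0.3480 × 4.034×10⁻⁶ = 1.404×10⁻⁶ mol.
Φ = 2.325×10⁻⁸ mol / 1.404×10⁻⁶ mol photons = 0.017.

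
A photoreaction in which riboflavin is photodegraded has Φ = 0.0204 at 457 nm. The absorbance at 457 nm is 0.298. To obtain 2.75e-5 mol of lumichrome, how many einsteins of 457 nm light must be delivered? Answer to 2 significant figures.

Photons that must be absorbed: 2.75e-5 / 0.0204 = 0.001348 mol.
Fraction absorbed: 1 − 10^(−0.298) = 0.4965.
Incident photons needed: 0.001348 / 0.4965 = 0.002715 mol.

0.0027 einstein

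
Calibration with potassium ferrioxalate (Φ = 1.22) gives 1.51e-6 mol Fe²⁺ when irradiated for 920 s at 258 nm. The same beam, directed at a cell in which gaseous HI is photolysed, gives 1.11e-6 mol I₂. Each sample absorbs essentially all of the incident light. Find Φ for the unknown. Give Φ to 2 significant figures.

Photons absorbed by the actinometer: 1.51e-6 / 1.22 = 1.238e-6 mol.
Φ(unknown) = 1.11e-6 / 1.238e-6 = 0.90.

Φ = 0.90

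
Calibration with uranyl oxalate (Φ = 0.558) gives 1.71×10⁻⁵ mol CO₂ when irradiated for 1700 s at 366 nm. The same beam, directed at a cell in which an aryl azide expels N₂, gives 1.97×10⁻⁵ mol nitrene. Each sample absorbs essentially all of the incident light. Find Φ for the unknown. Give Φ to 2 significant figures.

Φ = 0.64

Photons absorbed by the actinometer: 1.71×10⁻⁵ / 0.558 = 3.065×10⁻⁵ mol.
Φ(unknown) = 1.97×10⁻⁵ / 3.065×10⁻⁵ = 0.64.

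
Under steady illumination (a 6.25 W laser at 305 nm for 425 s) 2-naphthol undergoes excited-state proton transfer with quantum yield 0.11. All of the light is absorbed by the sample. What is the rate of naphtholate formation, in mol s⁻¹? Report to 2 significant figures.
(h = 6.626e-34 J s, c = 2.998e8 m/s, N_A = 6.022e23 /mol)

Photon energy at 305 nm: hc/λ = (6.626e-34)(2.998e8)/(305e-9) = 6.513e-19 J.
Energy delivered: (6.25 W)(425 s) = 2656 J.
Photons incident: 2656 / 6.513e-19 = 4.078e21, i.e. 4.078e21/6.022e23 = 0.006772 mol.
Product formed: 0.11 × 0.006772 = 7.449e-4 mol.
Rate: 7.449e-4 / 425 s = 1.8e-6 mol s⁻¹.

1.8e-6 mol s⁻¹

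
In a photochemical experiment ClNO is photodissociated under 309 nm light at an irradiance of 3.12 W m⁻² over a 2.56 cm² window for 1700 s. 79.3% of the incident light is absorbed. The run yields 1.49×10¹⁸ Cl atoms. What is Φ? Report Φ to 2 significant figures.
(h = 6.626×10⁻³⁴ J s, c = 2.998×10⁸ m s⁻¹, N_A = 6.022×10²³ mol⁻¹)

Φ = 0.89

Product: 1.49×10¹⁸ / 6.022×10²³ = 2.474×10⁻⁶ mol.
Photon energy at 309 nm: hc/λ = (6.626×10⁻³⁴)(2.998×10⁸)/(309×10⁻⁹) = 6.429×10⁻¹⁹ J.
Energy delivered: (3.12 W m⁻²)(2.56×10⁻⁴ m²)(1700 s) = 1.358 J.
Photons incident: 1.358 / 6.429×10⁻¹⁹ = 2.112×10¹⁸, i.e. 2.112×10¹⁸/6.022×10²³ = 3.507×10⁻⁶ mol.
Photons absorbed: 0.793 × 3.507×10⁻⁶ = 2.781×10⁻⁶ mol.
Φ = 2.474×10⁻⁶ mol / 2.781×10⁻⁶ mol photons = 0.89.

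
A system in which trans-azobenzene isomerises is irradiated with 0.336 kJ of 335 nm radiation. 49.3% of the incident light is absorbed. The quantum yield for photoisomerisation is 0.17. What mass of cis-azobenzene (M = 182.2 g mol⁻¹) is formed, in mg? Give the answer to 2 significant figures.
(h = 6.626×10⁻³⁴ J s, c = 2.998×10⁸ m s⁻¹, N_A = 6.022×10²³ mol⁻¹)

14 mg

Photon energy at 335 nm: hc/λ = (6.626×10⁻³⁴)(2.998×10⁸)/(335×10⁻⁹) = 5.930×10⁻¹⁹ J.
Incident energy: 0.336 kJ = 336 J.
Photons incident: 336 / 5.930×10⁻¹⁹ = 5.666×10²⁰, i.e. 5.666×10²⁰/6.022×10²³ = 9.409×10⁻⁴ mol.
Photons absorbed: 0.493 × 9.409×10⁻⁴ = 4.639×10⁻⁴ mol.
Product: Φ × n_abs = 0.17 × 4.639×10⁻⁴ = 7.886×10⁻⁵ mol.
Mass: 7.886×10⁻⁵ × 182.2 = 0.01437 g = 14 mg.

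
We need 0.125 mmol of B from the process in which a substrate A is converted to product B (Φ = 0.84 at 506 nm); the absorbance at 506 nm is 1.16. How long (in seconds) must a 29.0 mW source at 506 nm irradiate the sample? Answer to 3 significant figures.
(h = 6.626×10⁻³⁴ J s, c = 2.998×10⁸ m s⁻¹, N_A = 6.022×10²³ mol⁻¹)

Product: 0.125 mmol = 1.25×10⁻⁴ mol.
Photons that must be absorbed: 1.25×10⁻⁴ / 0.84 = 1.488×10⁻⁴ mol.
Fraction absorbed: 1 − 10^(−1.16) = 0.9308.
Incident photons needed: 1.488×10⁻⁴ / 0.9308 = 1.599×10⁻⁴ mol.
Photon energy: hc/λ = 3.926×10⁻¹⁹ J; per mole, 2.364×10⁵ J mol⁻¹.
Energy required: 1.599×10⁻⁴ × 2.364×10⁵ = 37.80 J.
Time: 37.80 J / 0.029 W = 1300 s.

t ≈ 1300 s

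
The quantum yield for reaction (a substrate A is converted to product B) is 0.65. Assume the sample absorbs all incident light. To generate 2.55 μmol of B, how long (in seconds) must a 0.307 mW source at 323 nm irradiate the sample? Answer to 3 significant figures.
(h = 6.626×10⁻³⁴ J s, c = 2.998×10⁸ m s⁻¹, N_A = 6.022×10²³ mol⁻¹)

t ≈ 4730 s

Product: 2.55 μmol = 2.55×10⁻⁶ mol.
Photons that must be absorbed: 2.55×10⁻⁶ / 0.65 = 3.923×10⁻⁶ mol.
Photon energy: hc/λ = 6.150×10⁻¹⁹ J; per mole, 3.704×10⁵ J mol⁻¹.
Energy required: 3.923×10⁻⁶ × 3.704×10⁵ = 1.453 J.
Time: 1.453 J / 0.000307 W = 4730 s.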